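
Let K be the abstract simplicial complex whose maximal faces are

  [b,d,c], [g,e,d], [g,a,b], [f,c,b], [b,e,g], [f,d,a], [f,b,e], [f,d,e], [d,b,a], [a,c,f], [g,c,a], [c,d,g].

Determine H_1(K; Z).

K has 7 vertices, 18 edges, 12 triangles.
rank ∂_1 = 6, rank ∂_2 = 12 ⇒ b_1 = 18 − 6 − 12 = 0; ∂_2 has invariant factor(s) [2] giving torsion. So H_1 ≅ Z/2.

H_1 ≅ Z/2.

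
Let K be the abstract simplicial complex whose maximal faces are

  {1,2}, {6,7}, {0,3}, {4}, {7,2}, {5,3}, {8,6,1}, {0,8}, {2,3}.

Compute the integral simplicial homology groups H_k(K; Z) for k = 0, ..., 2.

Order the vertices as 0 < 1 < 2 < 3 < 4 < 5 < 6 < 7 < 8. Listing each simplex with vertices in this order, K has dimension 2 with simplices:

  0-simplices (9): [0], [1], [2], [3], [4], [5], [6], [7], [8]
  1-simplices (10): [0,3], [0,8], [1,2], [1,6], [1,8], [2,3], [2,7], [3,5], [6,7], [6,8]
  2-simplices (1): [1,6,8]

so the chain groups are C_0 ≅ Z^9, C_1 ≅ Z^10, C_2 ≅ Z^1.

∂_1: C_1 → C_0 maps an edge to its endpoints' difference, ∂[p,q] = q − p.
The 9×10 boundary matrix has rank 7 and Smith normal form diag(1,1,1,1,1,1,1).

The boundary map ∂_2: C_2 → C_1 acts by ∂[p,q,r] = [q,r] − [p,r] + [p,q]. For instance
  ∂[1,6,8] = [6,8] − [1,8] + [1,6].
The resulting 10×1 matrix has rank 1, and its Smith normal form has invariant factors (1).

Computing H_k = (kernel of ∂_k) / (image of ∂_{k+1}):

  H_0: rank C_0 − rank ∂_1 = 9 − 7 = 2, and the invariant factors of ∂_1 are all 1, so H_0 ≅ Z^2.
  H_1: rank ker ∂_1 − rank ∂_2 = (10 − 7) − 1 = 2, and the invariant factors of ∂_2 are all 1, so H_1 ≅ Z^2.
  H_2: rank ker ∂_2 − rank ∂_3 = (1 − 1) − 0 = 0, and there is no ∂_3, so H_2 ≅ 0.

H_0 = Z^2,  H_1 = Z^2,  H_2 = 0.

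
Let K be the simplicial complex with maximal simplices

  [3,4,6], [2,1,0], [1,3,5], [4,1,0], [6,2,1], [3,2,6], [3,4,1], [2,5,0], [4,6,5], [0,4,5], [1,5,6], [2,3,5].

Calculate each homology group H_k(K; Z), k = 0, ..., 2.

H_0 = Z,  H_1 = Z_2,  H_2 = 0.

Take the total order 0 < 1 < 2 < 3 < 4 < 5 < 6 on the vertex set. Then K (dimension 2) consists of the simplices:

  0-simplices (7): [0], [1], [2], [3], [4], [5], [6]
  1-simplices (18): [0,1], [0,2], [0,4], [0,5], [1,2], [1,3], [1,4], [1,5], [1,6], [2,3], [2,5], [2,6], [3,4], [3,5], [3,6], [4,5], [4,6], [5,6]
  2-simplices (12): [0,1,2], [0,1,4], [0,2,5], [0,4,5], [1,2,6], [1,3,4], [1,3,5], [1,5,6], [2,3,5], [2,3,6], [3,4,6], [4,5,6]

Hence C_0 ≅ Z^7, C_1 ≅ Z^18, C_2 ≅ Z^12.

The boundary map ∂_1: C_1 → C_0 is given by ∂[p,q] = [q] − [p].
As a 7×18 matrix over Z this has rank 6, with invariant factors (1,1,1,1,1,1).

Boundary ∂_2: C_2 → C_1 maps a triangle to the signed sum of its edges. For instance
  ∂[2,3,6] = [3,6] − [2,6] + [2,3],
  ∂[0,2,5] = [2,5] − [0,5] + [0,2].
This gives a 18×12 integer matrix of rank 12; reducing to Smith normal form yields diagonal entries (1,1,1,1,1,1,1,1,1,1,1,2).

Computing H_k = (kernel of ∂_k) / (image of ∂_{k+1}):

  H_0: rank C_0 − rank ∂_1 = 7 − 6 = 1, and the invariant factors of ∂_1 are all 1, so H_0 ≅ Z.
  H_1: rank ker ∂_1 − rank ∂_2 = (18 − 6) − 12 = 0, and ∂_2 has invariant factor 2 > 1, so H_1 ≅ Z_2.
  H_2: rank ker ∂_2 − rank ∂_3 = (12 − 12) − 0 = 0, and there is no ∂_3, so H_2 ≅ 0.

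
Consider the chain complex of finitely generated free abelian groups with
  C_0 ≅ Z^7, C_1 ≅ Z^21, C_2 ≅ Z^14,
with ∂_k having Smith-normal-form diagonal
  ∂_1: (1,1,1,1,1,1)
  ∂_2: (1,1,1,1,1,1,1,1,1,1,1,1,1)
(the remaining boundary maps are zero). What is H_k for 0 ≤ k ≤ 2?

H_0: b_0 = 7 − 0 − 6 = 1; torsion from ∂_1 factors > 1: none. So H_0 ≅ Z.
H_1: b_1 = 21 − 6 − 13 = 2; torsion from ∂_2 factors > 1: none. So H_1 ≅ Z^2.
H_2: b_2 = 14 − 13 − 0 = 1; torsion from ∂_3 factors > 1: none. So H_2 ≅ Z.

H_0 ≅ Z,  H_1 ≅ Z^2,  H_2 ≅ Z.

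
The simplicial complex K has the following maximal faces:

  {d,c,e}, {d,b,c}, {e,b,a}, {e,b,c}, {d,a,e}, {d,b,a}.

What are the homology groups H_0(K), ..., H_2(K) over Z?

H_0 = Z,  H_1 = 0,  H_2 = Z.

Order the vertices as a < b < c < d < e. Listing each simplex with vertices in this order, K has dimension 2 with simplices:

  0-simplices (5): a, b, c, d, e
  1-simplices (9): ab, ad, ae, bc, bd, be, cd, ce, de
  2-simplices (6): abd, abe, ade, bcd, bce, cde

giving chain groups C_0 ≅ Z^5, C_1 ≅ Z^9, C_2 ≅ Z^6.

Boundary ∂_1: C_1 → C_0 sends each edge [p,q] (with p < q) to q − p.
This gives a 5×9 integer matrix of rank 4; reducing to Smith normal form yields diagonal entries (1,1,1,1).

Boundary ∂_2: C_2 → C_1 sends each 2-simplex [p,q,r] to [q,r] − [p,r] + [p,q]. For instance
  ∂ade = de − ae + ad,
  ∂abd = bd − ad + ab.
This gives a 9×6 integer matrix of rank 5; reducing to Smith normal form yields diagonal entries (1,1,1,1,1).

Now H_k = ker ∂_k / im ∂_{k+1}, so:

  H_0: rank C_0 − rank ∂_1 = 5 − 4 = 1, and the invariant factors of ∂_1 are all 1, so H_0 = Z.
  H_1: rank ker ∂_1 − rank ∂_2 = (9 − 4) − 5 = 0, and the invariant factors of ∂_2 are all 1, so H_1 = 0.
  H_2: rank ker ∂_2 − rank ∂_3 = (6 − 5) − 0 = 1, and there is no ∂_3, so H_2 = Z.

As a check, the Euler characteristic is 5 − 9 + 6 = 2, which agrees with 1 − 0 + 1 = 2.
(K is a triangulation of the 2-sphere S^2.)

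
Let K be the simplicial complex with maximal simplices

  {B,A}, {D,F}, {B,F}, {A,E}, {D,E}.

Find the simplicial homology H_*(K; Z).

Take the total order A < B < D < E < F on the vertex set. Then K (dimension 1) consists of the simplices:

  0-simplices (5): A, B, D, E, F
  1-simplices (5): AB, AE, BF, DE, DF

so the chain groups are C_0 ≅ Z^5, C_1 ≅ Z^5.

The boundary map ∂_1: C_1 → C_0 is given by ∂[p,q] = [q] − [p]. For instance
  ∂AE = E − A.
The resulting 5×5 matrix has rank 4, and its Smith normal form has invariant factors (1,1,1,1).

Computing H_k = (kernel of ∂_k) / (image of ∂_{k+1}):

  H_0: rank C_0 − rank ∂_1 = 5 − 4 = 1, and the invariant factors of ∂_1 are all 1, so H_0 ≅ Z.
  H_1: rank ker ∂_1 − rank ∂_2 = (5 − 4) − 0 = 1, and there is no ∂_2, so H_1 ≅ Z.

H_0 = Z,  H_1 = Z.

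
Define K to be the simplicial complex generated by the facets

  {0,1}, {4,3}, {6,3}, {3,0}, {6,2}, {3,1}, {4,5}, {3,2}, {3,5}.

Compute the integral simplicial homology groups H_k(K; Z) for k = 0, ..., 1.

Order the vertices as 0 < 1 < 2 < 3 < 4 < 5 < 6. Listing each simplex with vertices in this order, K has dimension 1 with simplices:

  0-simplices (7): [0], [1], [2], [3], [4], [5], [6]
  1-simplices (9): [0,1], [0,3], [1,3], [2,3], [2,6], [3,4], [3,5], [3,6], [4,5]

so the chain groups are C_0 ≅ Z^7, C_1 ≅ Z^9.

The boundary map ∂_1: C_1 → C_0 sends each edge [p,q] (with p < q) to q − p. For instance
  ∂[0,3] = [3] − [0].
As a 7×9 matrix over Z this has rank 6, with invariant factors (1,1,1,1,1,1).

Now H_k = ker ∂_k / im ∂_{k+1}, so:

  H_0: rank C_0 − rank ∂_1 = 7 − 6 = 1, and the invariant factors of ∂_1 are all 1, so H_0 ≅ Z.
  H_1: rank ker ∂_1 − rank ∂_2 = (9 − 6) − 0 = 3, and there is no ∂_2, so H_1 ≅ Z^3.

H_0 ≅ Z,  H_1 ≅ Z^3.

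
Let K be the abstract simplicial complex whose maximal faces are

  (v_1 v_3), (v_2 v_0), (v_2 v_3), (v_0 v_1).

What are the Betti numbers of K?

b_0 = 1, b_1 = 1.

Take the total order v_0 < v_1 < v_2 < v_3 on the vertex set. Then K (dimension 1) consists of the simplices:

  0-simplices (4): [v_0], [v_1], [v_2], [v_3]
  1-simplices (4): [v_0,v_1], [v_0,v_2], [v_1,v_3], [v_2,v_3]

so the chain groups are C_0 ≅ Z^4, C_1 ≅ Z^4.

The boundary map ∂_1: C_1 → C_0 is given by ∂[p,q] = [q] − [p]. For instance
  ∂[v_0,v_2] = [v_2] − [v_0].
The 4×4 boundary matrix has rank 3 and Smith normal form diag(1,1,1).

Computing H_k = (kernel of ∂_k) / (image of ∂_{k+1}):

  H_0: rank C_0 − rank ∂_1 = 4 − 3 = 1, and the invariant factors of ∂_1 are all 1, so H_0 ≅ Z.
  H_1: rank ker ∂_1 − rank ∂_2 = (4 − 3) − 0 = 1, and there is no ∂_2, so H_1 ≅ Z.

As a check, the Euler characteristic is 4 − 4 = 0, which agrees with 1 − 1 = 0.

Hence the Betti numbers are b_0 = 1, b_1 = 1.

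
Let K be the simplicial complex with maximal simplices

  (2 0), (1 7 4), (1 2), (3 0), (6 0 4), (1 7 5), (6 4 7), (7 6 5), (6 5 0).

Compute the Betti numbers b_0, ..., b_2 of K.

b_0 = 1, b_1 = 1, b_2 = 0.

Take the total order 0 < 1 < 2 < 3 < 4 < 5 < 6 < 7 on the vertex set. Then K (dimension 2) consists of the simplices:

  0-simplices (8): [0], [1], [2], [3], [4], [5], [6], [7]
  1-simplices (14): [0,2], [0,3], [0,4], [0,5], [0,6], [1,2], [1,4], [1,5], [1,7], [4,6], [4,7], [5,6], [5,7], [6,7]
  2-simplices (6): [0,4,6], [0,5,6], [1,4,7], [1,5,7], [4,6,7], [5,6,7]

Hence C_0 ≅ Z^8, C_1 ≅ Z^14, C_2 ≅ Z^6.

∂_1: C_1 → C_0 sends each edge [p,q] (with p < q) to q − p.
The 8×14 boundary matrix has rank 7 and Smith normal form diag(1,1,1,1,1,1,1).

The boundary map ∂_2: C_2 → C_1 sends each 2-simplex [p,q,r] to [q,r] − [p,r] + [p,q]. For instance
  ∂[1,5,7] = [5,7] − [1,7] + [1,5],
  ∂[1,4,7] = [4,7] − [1,7] + [1,4].
This gives a 14×6 integer matrix of rank 6; reducing to Smith normal form yields diagonal entries (1,1,1,1,1,1).

Reading off H_k = ker ∂_k / im ∂_{k+1}:

  H_0: rank C_0 − rank ∂_1 = 8 − 7 = 1, and the invariant factors of ∂_1 are all 1, so H_0 ≅ Z.
  H_1: rank ker ∂_1 − rank ∂_2 = (14 − 7) − 6 = 1, and the invariant factors of ∂_2 are all 1, so H_1 ≅ Z.
  H_2: rank ker ∂_2 − rank ∂_3 = (6 − 6) − 0 = 0, and there is no ∂_3, so H_2 ≅ 0.

As a check, the Euler characteristic is 8 − 14 + 6 = 0, which agrees with 1 − 1 + 0 = 0.

Hence the Betti numbers are b_0 = 1, b_1 = 1, b_2 = 0.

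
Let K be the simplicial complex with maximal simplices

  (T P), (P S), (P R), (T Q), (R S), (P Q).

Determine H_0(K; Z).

H_0 ≅ Z.

Order the vertices as P < Q < R < S < T. Listing each simplex with vertices in this order, K has dimension 1 with simplices:

  0-simplices (5): P, Q, R, S, T
  1-simplices (6): PQ, PR, PS, PT, QT, RS

giving chain groups C_0 ≅ Z^5, C_1 ≅ Z^6.

Boundary ∂_1: C_1 → C_0 is given by ∂[p,q] = [q] − [p]. For instance
  ∂PT = T − P.
As a 5×6 matrix over Z this has rank 4, with invariant factors (1,1,1,1).

Computing H_k = (kernel of ∂_k) / (image of ∂_{k+1}):

  H_0: rank C_0 − rank ∂_1 = 5 − 4 = 1, and the invariant factors of ∂_1 are all 1, so H_0 = Z.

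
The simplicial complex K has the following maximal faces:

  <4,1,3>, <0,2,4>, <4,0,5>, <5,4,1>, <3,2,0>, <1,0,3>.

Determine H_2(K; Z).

H_2 = 0.

Take the total order 0 < 1 < 2 < 3 < 4 < 5 on the vertex set. Then K (dimension 2) consists of the simplices:

  0-simplices (6): [0], [1], [2], [3], [4], [5]
  1-simplices (12): [0,1], [0,2], [0,3], [0,4], [0,5], [1,3], [1,4], [1,5], [2,3], [2,4], [3,4], [4,5]
  2-simplices (6): [0,1,3], [0,2,3], [0,2,4], [0,4,5], [1,3,4], [1,4,5]

giving chain groups C_0 ≅ Z^6, C_1 ≅ Z^12, C_2 ≅ Z^6.

∂_1: C_1 → C_0 sends each edge [p,q] (with p < q) to q − p. For instance
  ∂[1,4] = [4] − [1].
This gives a 6×12 integer matrix of rank 5; reducing to Smith normal form yields diagonal entries (1,1,1,1,1).

Boundary ∂_2: C_2 → C_1 acts by ∂[p,q,r] = [q,r] − [p,r] + [p,q]. For instance
  ∂[0,1,3] = [1,3] − [0,3] + [0,1],
  ∂[0,2,3] = [2,3] − [0,3] + [0,2].
This gives a 12×6 integer matrix of rank 6; reducing to Smith normal form yields diagonal entries (1,1,1,1,1,1).

Now H_k = ker ∂_k / im ∂_{k+1}, so:

  H_2: rank ker ∂_2 − rank ∂_3 = (6 − 6) − 0 = 0, and there is no ∂_3, so H_2 ≅ 0.

(K is a triangulation of the cylinder S^1 x I.)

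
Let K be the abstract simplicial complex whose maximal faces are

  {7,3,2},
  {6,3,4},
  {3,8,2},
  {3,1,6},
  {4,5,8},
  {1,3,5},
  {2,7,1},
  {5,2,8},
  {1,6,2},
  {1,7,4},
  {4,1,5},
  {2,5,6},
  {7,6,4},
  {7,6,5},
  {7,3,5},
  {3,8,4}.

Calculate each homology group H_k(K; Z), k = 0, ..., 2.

Fix the vertex order 1 < 2 < 3 < 4 < 5 < 6 < 7 < 8 and write every simplex with vertices in increasing order. Then dim K = 2 and the simplices of K are:

  0-simplices (8): [1], [2], [3], [4], [5], [6], [7], [8]
  1-simplices (24): (24 of them)
  2-simplices (16): [1,2,6], [1,2,7], [1,3,5], [1,3,6], [1,4,5], [1,4,7], [2,3,7], [2,3,8], [2,5,6], [2,5,8], [3,4,6], [3,4,8], [3,5,7], [4,5,8], [4,6,7], [5,6,7]

Hence C_0 ≅ Z^8, C_1 ≅ Z^24, C_2 ≅ Z^16.

The boundary map ∂_1: C_1 → C_0 sends each edge [p,q] (with p < q) to q − p. For instance
  ∂[5,7] = [7] − [5].
The resulting 8×24 matrix has rank 7, and its Smith normal form has invariant factors (1,1,1,1,1,1,1).

Boundary ∂_2: C_2 → C_1 maps a triangle to the signed sum of its edges. For instance
  ∂[1,4,5] = [4,5] − [1,5] + [1,4],
  ∂[3,4,8] = [4,8] − [3,8] + [3,4].
The resulting 24×16 matrix has rank 15, and its Smith normal form has invariant factors (1,1,1,1,1,1,1,1,1,1,1,1,1,1,1).

Now H_k = ker ∂_k / im ∂_{k+1}, so:

  H_0: rank C_0 − rank ∂_1 = 8 − 7 = 1, and the invariant factors of ∂_1 are all 1, so H_0 ≅ Z.
  H_1: rank ker ∂_1 − rank ∂_2 = (24 − 7) − 15 = 2, and the invariant factors of ∂_2 are all 1, so H_1 ≅ Z^2.
  H_2: rank ker ∂_2 − rank ∂_3 = (16 − 15) − 0 = 1, and there is no ∂_3, so H_2 ≅ Z.

As a check, the Euler characteristic is 8 − 24 + 16 = 0, which agrees with 1 − 2 + 1 = 0.
(K is a triangulation of the torus T^2.)

H_0 ≅ Z,  H_1 ≅ Z^2,  H_2 ≅ Z.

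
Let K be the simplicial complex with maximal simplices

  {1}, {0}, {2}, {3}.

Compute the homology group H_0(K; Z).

K has 4 vertices.
rank ∂_0 = 0, rank ∂_1 = 0 ⇒ b_0 = 4 − 0 − 0 = 4. So H_0 = Z^4.

H_0 = Z^4.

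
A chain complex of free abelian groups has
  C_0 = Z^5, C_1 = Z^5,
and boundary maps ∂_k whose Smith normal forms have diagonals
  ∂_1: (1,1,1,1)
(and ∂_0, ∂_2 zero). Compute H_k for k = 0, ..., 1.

H_0: b_0 = 5 − 0 − 4 = 1; torsion from ∂_1 factors > 1: none. So H_0 ≅ Z.
H_1: b_1 = 5 − 4 − 0 = 1; torsion from ∂_2 factors > 1: none. So H_1 ≅ Z.

H_0 ≅ Z,  H_1 ≅ Z.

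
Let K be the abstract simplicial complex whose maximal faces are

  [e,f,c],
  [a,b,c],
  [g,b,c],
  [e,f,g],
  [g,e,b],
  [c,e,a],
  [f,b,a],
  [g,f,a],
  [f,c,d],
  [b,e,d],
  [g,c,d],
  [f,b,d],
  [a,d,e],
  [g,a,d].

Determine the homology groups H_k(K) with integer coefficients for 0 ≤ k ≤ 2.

We work with the vertex ordering a < b < c < d < e < f < g. The simplices of K, each written with vertices in increasing order, are:

  0-simplices (7): a, b, c, d, e, f, g
  1-simplices (21): ab, ac, ad, ae, af, ag, bc, bd, be, bf, bg, cd, ce, cf, cg, de, df, dg, ef, eg, fg
  2-simplices (14): abc, abf, ace, ade, adg, afg, bcg, bde, bdf, beg, cdf, cdg, cef, efg

giving chain groups C_0 ≅ Z^7, C_1 ≅ Z^21, C_2 ≅ Z^14.

Boundary ∂_1: C_1 → C_0 maps an edge to its endpoints' difference, ∂[p,q] = q − p.
As a 7×21 matrix over Z this has rank 6, with invariant factors (1,1,1,1,1,1).

The boundary map ∂_2: C_2 → C_1 sends each 2-simplex [p,q,r] to [q,r] − [p,r] + [p,q]. For instance
  ∂abc = bc − ac + ab,
  ∂bdf = df − bf + bd.
As a 21×14 matrix over Z this has rank 13, with invariant factors (1,1,1,1,1,1,1,1,1,1,1,1,1).

From H_k ≅ ker(∂_k) / im(∂_{k+1}) we obtain:

  H_0: rank C_0 − rank ∂_1 = 7 − 6 = 1, and the invariant factors of ∂_1 are all 1, so H_0 ≅ Z.
  H_1: rank ker ∂_1 − rank ∂_2 = (21 − 6) − 13 = 2, and the invariant factors of ∂_2 are all 1, so H_1 ≅ Z^2.
  H_2: rank ker ∂_2 − rank ∂_3 = (14 − 13) − 0 = 1, and there is no ∂_3, so H_2 ≅ Z.

As a check, the Euler characteristic is 7 − 21 + 14 = 0, which agrees with 1 − 2 + 1 = 0.
(K is a triangulation of the torus T^2.)

H_0 = Z,  H_1 = Z^2,  H_2 = Z.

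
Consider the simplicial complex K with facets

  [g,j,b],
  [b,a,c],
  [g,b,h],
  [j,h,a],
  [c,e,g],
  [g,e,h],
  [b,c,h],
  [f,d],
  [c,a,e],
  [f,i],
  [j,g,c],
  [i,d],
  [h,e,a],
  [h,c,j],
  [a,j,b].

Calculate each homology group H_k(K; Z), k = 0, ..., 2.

Take the total order a < b < c < d < e < f < g < h < i < j on the vertex set. Then K (dimension 2) consists of the simplices:

  0-simplices (10): a, b, c, d, e, f, g, h, i, j
  1-simplices (21): ab, ac, ae, ah, aj, bc, bg, bh, bj, ce, cg, ch, cj, df, di, eg, eh, fi, gh, gj, hj
  2-simplices (12): abc, abj, ace, aeh, ahj, bch, bgh, bgj, ceg, cgj, chj, egh

giving chain groups C_0 ≅ Z^10, C_1 ≅ Z^21, C_2 ≅ Z^12.

The boundary map ∂_1: C_1 → C_0 is given by ∂[p,q] = [q] − [p].
The 10×21 boundary matrix has rank 8 and Smith normal form diag(1,1,1,1,1,1,1,1).

∂_2: C_2 → C_1 acts by ∂[p,q,r] = [q,r] − [p,r] + [p,q]. For instance
  ∂ace = ce − ae + ac,
  ∂egh = gh − eh + eg.
As a 21×12 matrix over Z this has rank 12, with invariant factors (1,1,1,1,1,1,1,1,1,1,1,2).

From H_k ≅ ker(∂_k) / im(∂_{k+1}) we obtain:

  H_0: rank C_0 − rank ∂_1 = 10 − 8 = 2, and the invariant factors of ∂_1 are all 1, so H_0 ≅ Z^2.
  H_1: rank ker ∂_1 − rank ∂_2 = (21 − 8) − 12 = 1, and ∂_2 has invariant factor 2 > 1, so H_1 ≅ Z ⊕ Z/2.
  H_2: rank ker ∂_2 − rank ∂_3 = (12 − 12) − 0 = 0, and there is no ∂_3, so H_2 ≅ 0.

As a check, the Euler characteristic is 10 − 21 + 12 = 1, which agrees with 2 − 1 + 0 = 1.

H_0 ≅ Z^2,  H_1 ≅ Z ⊕ Z/2,  H_2 = 0.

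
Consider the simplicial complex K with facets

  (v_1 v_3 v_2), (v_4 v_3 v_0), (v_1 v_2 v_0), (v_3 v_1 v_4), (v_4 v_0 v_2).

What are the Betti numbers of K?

Fix the vertex order v_0 < v_1 < v_2 < v_3 < v_4 and write every simplex with vertices in increasing order. Then dim K = 2 and the simplices of K are:

  0-simplices (5): [v_0], [v_1], [v_2], [v_3], [v_4]
  1-simplices (10): [v_0,v_1], [v_0,v_2], [v_0,v_3], [v_0,v_4], [v_1,v_2], [v_1,v_3], [v_1,v_4], [v_2,v_3], [v_2,v_4], [v_3,v_4]
  2-simplices (5): [v_0,v_1,v_2], [v_0,v_2,v_4], [v_0,v_3,v_4], [v_1,v_2,v_3], [v_1,v_3,v_4]

Hence C_0 ≅ Z^5, C_1 ≅ Z^10, C_2 ≅ Z^5.

Boundary ∂_1: C_1 → C_0 maps an edge to its endpoints' difference, ∂[p,q] = q − p.
The 5×10 boundary matrix has rank 4 and Smith normal form diag(1,1,1,1).

The boundary map ∂_2: C_2 → C_1 maps a triangle to the signed sum of its edges. For instance
  ∂[v_0,v_2,v_4] = [v_2,v_4] − [v_0,v_4] + [v_0,v_2],
  ∂[v_1,v_2,v_3] = [v_2,v_3] − [v_1,v_3] + [v_1,v_2].
The 10×5 boundary matrix has rank 5 and Smith normal form diag(1,1,1,1,1).

From H_k ≅ ker(∂_k) / im(∂_{k+1}) we obtain:

  H_0: rank C_0 − rank ∂_1 = 5 − 4 = 1, and the invariant factors of ∂_1 are all 1, so H_0 ≅ Z.
  H_1: rank ker ∂_1 − rank ∂_2 = (10 − 4) − 5 = 1, and the invariant factors of ∂_2 are all 1, so H_1 ≅ Z.
  H_2: rank ker ∂_2 − rank ∂_3 = (5 − 5) − 0 = 0, and there is no ∂_3, so H_2 ≅ 0.

Hence the Betti numbers are b_0 = 1, b_1 = 1, b_2 = 0.

b_0 = 1, b_1 = 1, b_2 = 0.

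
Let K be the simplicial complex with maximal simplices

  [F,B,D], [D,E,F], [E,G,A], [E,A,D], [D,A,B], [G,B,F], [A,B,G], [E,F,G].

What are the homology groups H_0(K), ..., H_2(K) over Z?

H_0 ≅ Z,  H_1 = 0,  H_2 ≅ Z.

Fix the vertex order A < B < D < E < F < G and write every simplex with vertices in increasing order. Then dim K = 2 and the simplices of K are:

  0-simplices (6): A, B, D, E, F, G
  1-simplices (12): AB, AD, AE, AG, BD, BF, BG, DE, DF, EF, EG, FG
  2-simplices (8): ABD, ABG, ADE, AEG, BDF, BFG, DEF, EFG

giving chain groups C_0 ≅ Z^6, C_1 ≅ Z^12, C_2 ≅ Z^8.

Boundary ∂_1: C_1 → C_0 sends each edge [p,q] (with p < q) to q − p.
This gives a 6×12 integer matrix of rank 5; reducing to Smith normal form yields diagonal entries (1,1,1,1,1).

∂_2: C_2 → C_1 maps a triangle to the signed sum of its edges. For instance
  ∂DEF = EF − DF + DE,
  ∂BFG = FG − BG + BF.
The resulting 12×8 matrix has rank 7, and its Smith normal form has invariant factors (1,1,1,1,1,1,1).

Computing H_k = (kernel of ∂_k) / (image of ∂_{k+1}):

  H_0: rank C_0 − rank ∂_1 = 6 − 5 = 1, and the invariant factors of ∂_1 are all 1, so H_0 ≅ Z.
  H_1: rank ker ∂_1 − rank ∂_2 = (12 − 5) − 7 = 0, and the invariant factors of ∂_2 are all 1, so H_1 ≅ 0.
  H_2: rank ker ∂_2 − rank ∂_3 = (8 − 7) − 0 = 1, and there is no ∂_3, so H_2 ≅ Z.

(K is a triangulation of the 2-sphere S^2.)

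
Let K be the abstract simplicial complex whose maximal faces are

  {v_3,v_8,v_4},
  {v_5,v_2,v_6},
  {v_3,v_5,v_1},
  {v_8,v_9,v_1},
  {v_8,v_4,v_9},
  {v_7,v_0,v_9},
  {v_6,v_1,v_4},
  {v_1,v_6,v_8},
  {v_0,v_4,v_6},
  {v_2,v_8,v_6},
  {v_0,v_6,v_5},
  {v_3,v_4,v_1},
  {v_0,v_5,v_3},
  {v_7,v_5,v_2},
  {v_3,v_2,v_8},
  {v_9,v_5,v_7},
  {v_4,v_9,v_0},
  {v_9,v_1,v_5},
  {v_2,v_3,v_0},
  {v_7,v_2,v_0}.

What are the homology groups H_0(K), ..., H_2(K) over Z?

Take the total order v_0 < v_1 < v_2 < v_3 < v_4 < v_5 < v_6 < v_7 < v_8 < v_9 on the vertex set. Then K (dimension 2) consists of the simplices:

  0-simplices (10): [v_0], [v_1], [v_2], [v_3], [v_4], [v_5], [v_6], [v_7], [v_8], [v_9]
  1-simplices (30): (30 of them)
  2-simplices (20): (20 of them)

Hence C_0 ≅ Z^10, C_1 ≅ Z^30, C_2 ≅ Z^20.

The boundary map ∂_1: C_1 → C_0 maps an edge to its endpoints' difference, ∂[p,q] = q − p.
This gives a 10×30 integer matrix of rank 9; reducing to Smith normal form yields diagonal entries (1,1,1,1,1,1,1,1,1).

Boundary ∂_2: C_2 → C_1 sends each 2-simplex [p,q,r] to [q,r] − [p,r] + [p,q]. For instance
  ∂[v_1,v_3,v_5] = [v_3,v_5] − [v_1,v_5] + [v_1,v_3],
  ∂[v_1,v_5,v_9] = [v_5,v_9] − [v_1,v_9] + [v_1,v_5].
The resulting 30×20 matrix has rank 20, and its Smith normal form has invariant factors (1,1,1,1,1,1,1,1,1,1,1,1,1,1,1,1,1,1,1,2).

Computing H_k = (kernel of ∂_k) / (image of ∂_{k+1}):

  H_0: rank C_0 − rank ∂_1 = 10 − 9 = 1, and the invariant factors of ∂_1 are all 1, so H_0 ≅ Z.
  H_1: rank ker ∂_1 − rank ∂_2 = (30 − 9) − 20 = 1, and ∂_2 has invariant factor 2 > 1, so H_1 ≅ Z ⊕ Z/2Z.
  H_2: rank ker ∂_2 − rank ∂_3 = (20 − 20) − 0 = 0, and there is no ∂_3, so H_2 ≅ 0.

As a check, the Euler characteristic is 10 − 30 + 20 = 0, which agrees with 1 − 1 + 0 = 0.
(K is a triangulation of the Klein bottle.)

H_0 = Z,  H_1 = Z ⊕ Z/2Z,  H_2 = 0.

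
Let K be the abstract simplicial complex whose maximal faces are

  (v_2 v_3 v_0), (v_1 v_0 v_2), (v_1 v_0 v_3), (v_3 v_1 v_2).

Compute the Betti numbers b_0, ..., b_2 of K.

b_0 = 1, b_1 = 0, b_2 = 1.

Take the total order v_0 < v_1 < v_2 < v_3 on the vertex set. Then K (dimension 2) consists of the simplices:

  0-simplices (4): [v_0], [v_1], [v_2], [v_3]
  1-simplices (6): [v_0,v_1], [v_0,v_2], [v_0,v_3], [v_1,v_2], [v_1,v_3], [v_2,v_3]
  2-simplices (4): [v_0,v_1,v_2], [v_0,v_1,v_3], [v_0,v_2,v_3], [v_1,v_2,v_3]

Hence C_0 ≅ Z^4, C_1 ≅ Z^6, C_2 ≅ Z^4.

Boundary ∂_1: C_1 → C_0 sends each edge [p,q] (with p < q) to q − p. For instance
  ∂[v_2,v_3] = [v_3] − [v_2].
As a 4×6 matrix over Z this has rank 3, with invariant factors (1,1,1).

Boundary ∂_2: C_2 → C_1 maps a triangle to the signed sum of its edges. For instance
  ∂[v_0,v_2,v_3] = [v_2,v_3] − [v_0,v_3] + [v_0,v_2],
  ∂[v_0,v_1,v_2] = [v_1,v_2] − [v_0,v_2] + [v_0,v_1].
This gives a 6×4 integer matrix of rank 3; reducing to Smith normal form yields diagonal entries (1,1,1).

From H_k ≅ ker(∂_k) / im(∂_{k+1}) we obtain:

  H_0: rank C_0 − rank ∂_1 = 4 − 3 = 1, and the invariant factors of ∂_1 are all 1, so H_0 = Z.
  H_1: rank ker ∂_1 − rank ∂_2 = (6 − 3) − 3 = 0, and the invariant factors of ∂_2 are all 1, so H_1 = 0.
  H_2: rank ker ∂_2 − rank ∂_3 = (4 − 3) − 0 = 1, and there is no ∂_3, so H_2 = Z.

As a check, the Euler characteristic is 4 − 6 + 4 = 2, which agrees with 1 − 0 + 1 = 2.

Hence the Betti numbers are b_0 = 1, b_1 = 0, b_2 = 1.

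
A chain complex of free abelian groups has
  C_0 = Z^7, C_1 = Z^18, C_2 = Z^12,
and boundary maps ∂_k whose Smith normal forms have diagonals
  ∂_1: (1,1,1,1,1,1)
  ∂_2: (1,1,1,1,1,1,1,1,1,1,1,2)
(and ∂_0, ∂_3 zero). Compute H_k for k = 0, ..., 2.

H_0: b_0 = 7 − 0 − 6 = 1; torsion from ∂_1 factors > 1: none. So H_0 ≅ Z.
H_1: b_1 = 18 − 6 − 12 = 0; torsion from ∂_2 factors > 1: [2]. So H_1 ≅ Z/2.
H_2: b_2 = 12 − 12 − 0 = 0; torsion from ∂_3 factors > 1: none. So H_2 ≅ 0.

H_0 ≅ Z,  H_1 ≅ Z/2,  H_2 = 0.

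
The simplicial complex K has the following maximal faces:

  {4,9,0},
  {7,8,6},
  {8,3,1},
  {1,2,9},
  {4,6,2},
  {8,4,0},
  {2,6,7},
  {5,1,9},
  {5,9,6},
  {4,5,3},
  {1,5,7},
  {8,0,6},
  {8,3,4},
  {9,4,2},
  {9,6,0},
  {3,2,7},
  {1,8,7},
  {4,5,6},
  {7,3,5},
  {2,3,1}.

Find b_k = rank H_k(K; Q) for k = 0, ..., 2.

Fix the vertex order 0 < 1 < 2 < 3 < 4 < 5 < 6 < 7 < 8 < 9 and write every simplex with vertices in increasing order. Then dim K = 2 and the simplices of K are:

  0-simplices (10): [0], [1], [2], [3], [4], [5], [6], [7], [8], [9]
  1-simplices (30): (30 of them)
  2-simplices (20): (20 of them)

so the chain groups are C_0 ≅ Z^10, C_1 ≅ Z^30, C_2 ≅ Z^20.

The boundary map ∂_1: C_1 → C_0 is given by ∂[p,q] = [q] − [p].
The resulting 10×30 matrix has rank 9, and its Smith normal form has invariant factors (1,1,1,1,1,1,1,1,1).

The boundary map ∂_2: C_2 → C_1 acts by ∂[p,q,r] = [q,r] − [p,r] + [p,q]. For instance
  ∂[5,6,9] = [6,9] − [5,9] + [5,6],
  ∂[1,2,3] = [2,3] − [1,3] + [1,2].
The 30×20 boundary matrix has rank 20 and Smith normal form diag(1,1,1,1,1,1,1,1,1,1,1,1,1,1,1,1,1,1,1,2).

Reading off H_k = ker ∂_k / im ∂_{k+1}:

  H_0: rank C_0 − rank ∂_1 = 10 − 9 = 1, and the invariant factors of ∂_1 are all 1, so H_0 ≅ Z.
  H_1: rank ker ∂_1 − rank ∂_2 = (30 − 9) − 20 = 1, and ∂_2 has invariant factor 2 > 1, so H_1 ≅ Z ⊕ Z/2.
  H_2: rank ker ∂_2 − rank ∂_3 = (20 − 20) − 0 = 0, and there is no ∂_3, so H_2 ≅ 0.

(K is a triangulation of the Klein bottle.)

Hence the Betti numbers are b_0 = 1, b_1 = 1, b_2 = 0.

b_0 = 1, b_1 = 1, b_2 = 0.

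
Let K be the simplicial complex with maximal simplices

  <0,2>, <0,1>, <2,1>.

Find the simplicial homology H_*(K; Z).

Order the vertices as 0 < 1 < 2. Listing each simplex with vertices in this order, K has dimension 1 with simplices:

  0-simplices (3): [0], [1], [2]
  1-simplices (3): [0,1], [0,2], [1,2]

giving chain groups C_0 ≅ Z^3, C_1 ≅ Z^3.

∂_1: C_1 → C_0 maps an edge to its endpoints' difference, ∂[p,q] = q − p.
The 3×3 boundary matrix has rank 2 and Smith normal form diag(1,1).

Computing H_k = (kernel of ∂_k) / (image of ∂_{k+1}):

  H_0: rank C_0 − rank ∂_1 = 3 − 2 = 1, and the invariant factors of ∂_1 are all 1, so H_0 ≅ Z.
  H_1: rank ker ∂_1 − rank ∂_2 = (3 − 2) − 0 = 1, and there is no ∂_2, so H_1 ≅ Z.

H_0 = Z,  H_1 = Z.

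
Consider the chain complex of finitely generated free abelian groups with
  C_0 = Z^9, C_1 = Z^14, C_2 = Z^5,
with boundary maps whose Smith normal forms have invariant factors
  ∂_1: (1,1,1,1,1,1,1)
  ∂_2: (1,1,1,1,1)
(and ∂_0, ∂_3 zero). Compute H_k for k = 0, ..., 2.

H_0 = Z^2,  H_1 = Z^2,  H_2 = 0.

H_0: b_0 = 9 − 0 − 7 = 2; torsion from ∂_1 factors > 1: none. So H_0 = Z^2.
H_1: b_1 = 14 − 7 − 5 = 2; torsion from ∂_2 factors > 1: none. So H_1 = Z^2.
H_2: b_2 = 5 − 5 − 0 = 0; torsion from ∂_3 factors > 1: none. So H_2 = 0.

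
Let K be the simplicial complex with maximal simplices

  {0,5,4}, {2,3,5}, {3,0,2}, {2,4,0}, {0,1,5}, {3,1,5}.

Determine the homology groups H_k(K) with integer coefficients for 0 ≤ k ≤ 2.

H_0 ≅ Z,  H_1 ≅ Z,  H_2 = 0.

We work with the vertex ordering 0 < 1 < 2 < 3 < 4 < 5. The simplices of K, each written with vertices in increasing order, are:

  0-simplices (6): [0], [1], [2], [3], [4], [5]
  1-simplices (12): [0,1], [0,2], [0,3], [0,4], [0,5], [1,3], [1,5], [2,3], [2,4], [2,5], [3,5], [4,5]
  2-simplices (6): [0,1,5], [0,2,3], [0,2,4], [0,4,5], [1,3,5], [2,3,5]

giving chain groups C_0 ≅ Z^6, C_1 ≅ Z^12, C_2 ≅ Z^6.

The boundary map ∂_1: C_1 → C_0 sends each edge [p,q] (with p < q) to q − p.
The resulting 6×12 matrix has rank 5, and its Smith normal form has invariant factors (1,1,1,1,1).

Boundary ∂_2: C_2 → C_1 acts by ∂[p,q,r] = [q,r] − [p,r] + [p,q]. For instance
  ∂[2,3,5] = [3,5] − [2,5] + [2,3],
  ∂[0,2,4] = [2,4] − [0,4] + [0,2].
The resulting 12×6 matrix has rank 6, and its Smith normal form has invariant factors (1,1,1,1,1,1).

Now H_k = ker ∂_k / im ∂_{k+1}, so:

  H_0: rank C_0 − rank ∂_1 = 6 − 5 = 1, and the invariant factors of ∂_1 are all 1, so H_0 = Z.
  H_1: rank ker ∂_1 − rank ∂_2 = (12 − 5) − 6 = 1, and the invariant factors of ∂_2 are all 1, so H_1 = Z.
  H_2: rank ker ∂_2 − rank ∂_3 = (6 − 6) − 0 = 0, and there is no ∂_3, so H_2 = 0.

As a check, the Euler characteristic is 6 − 12 + 6 = 0, which agrees with 1 − 1 + 0 = 0.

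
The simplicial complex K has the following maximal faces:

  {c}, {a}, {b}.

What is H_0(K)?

Order the vertices as a < b < c. Listing each simplex with vertices in this order, K has dimension 0 with simplices:

  0-simplices (3): a, b, c

Hence C_0 ≅ Z^3.

Reading off H_k = ker ∂_k / im ∂_{k+1}:

  H_0: rank C_0 − rank ∂_1 = 3 − 0 = 3, and there is no ∂_1, so H_0 ≅ Z^3.

H_0 ≅ Z^3.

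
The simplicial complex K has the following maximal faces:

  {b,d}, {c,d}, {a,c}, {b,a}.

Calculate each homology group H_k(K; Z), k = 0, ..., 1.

Take the total order a < b < c < d on the vertex set. Then K (dimension 1) consists of the simplices:

  0-simplices (4): a, b, c, d
  1-simplices (4): ab, ac, bd, cd

so the chain groups are C_0 ≅ Z^4, C_1 ≅ Z^4.

Boundary ∂_1: C_1 → C_0 maps an edge to its endpoints' difference, ∂[p,q] = q − p. For instance
  ∂cd = d − c.
The resulting 4×4 matrix has rank 3, and its Smith normal form has invariant factors (1,1,1).

Now H_k = ker ∂_k / im ∂_{k+1}, so:

  H_0: rank C_0 − rank ∂_1 = 4 − 3 = 1, and the invariant factors of ∂_1 are all 1, so H_0 ≅ Z.
  H_1: rank ker ∂_1 − rank ∂_2 = (4 − 3) − 0 = 1, and there is no ∂_2, so H_1 ≅ Z.

As a check, the Euler characteristic is 4 − 4 = 0, which agrees with 1 − 1 = 0.

H_0 = Z,  H_1 = Z.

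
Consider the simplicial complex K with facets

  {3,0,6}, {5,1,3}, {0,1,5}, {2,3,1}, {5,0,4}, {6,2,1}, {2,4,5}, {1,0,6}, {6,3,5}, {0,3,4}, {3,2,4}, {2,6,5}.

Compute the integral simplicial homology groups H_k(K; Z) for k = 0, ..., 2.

Take the total order 0 < 1 < 2 < 3 < 4 < 5 < 6 on the vertex set. Then K (dimension 2) consists of the simplices:

  0-simplices (7): [0], [1], [2], [3], [4], [5], [6]
  1-simplices (18): [0,1], [0,3], [0,4], [0,5], [0,6], [1,2], [1,3], [1,5], [1,6], [2,3], [2,4], [2,5], [2,6], [3,4], [3,5], [3,6], [4,5], [5,6]
  2-simplices (12): [0,1,5], [0,1,6], [0,3,4], [0,3,6], [0,4,5], [1,2,3], [1,2,6], [1,3,5], [2,3,4], [2,4,5], [2,5,6], [3,5,6]

giving chain groups C_0 ≅ Z^7, C_1 ≅ Z^18, C_2 ≅ Z^12.

∂_1: C_1 → C_0 sends each edge [p,q] (with p < q) to q − p. For instance
  ∂[1,5] = [5] − [1].
As a 7×18 matrix over Z this has rank 6, with invariant factors (1,1,1,1,1,1).

The boundary map ∂_2: C_2 → C_1 maps a triangle to the signed sum of its edges. For instance
  ∂[0,3,4] = [3,4] − [0,4] + [0,3],
  ∂[0,1,6] = [1,6] − [0,6] + [0,1].
This gives a 18×12 integer matrix of rank 12; reducing to Smith normal form yields diagonal entries (1,1,1,1,1,1,1,1,1,1,1,2).

From H_k ≅ ker(∂_k) / im(∂_{k+1}) we obtain:

  H_0: rank C_0 − rank ∂_1 = 7 − 6 = 1, and the invariant factors of ∂_1 are all 1, so H_0 = Z.
  H_1: rank ker ∂_1 − rank ∂_2 = (18 − 6) − 12 = 0, and ∂_2 has invariant factor 2 > 1, so H_1 = Z/2Z.
  H_2: rank ker ∂_2 − rank ∂_3 = (12 − 12) − 0 = 0, and there is no ∂_3, so H_2 = 0.

H_0 ≅ Z,  H_1 ≅ Z/2Z,  H_2 = 0.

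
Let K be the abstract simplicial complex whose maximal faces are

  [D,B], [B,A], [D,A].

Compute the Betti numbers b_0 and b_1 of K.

We work with the vertex ordering A < B < D. The simplices of K, each written with vertices in increasing order, are:

  0-simplices (3): A, B, D
  1-simplices (3): AB, AD, BD

Hence C_0 ≅ Z^3, C_1 ≅ Z^3.

∂_1: C_1 → C_0 sends each edge [p,q] (with p < q) to q − p. For instance
  ∂AB = B − A.
This gives a 3×3 integer matrix of rank 2; reducing to Smith normal form yields diagonal entries (1,1).

Computing H_k = (kernel of ∂_k) / (image of ∂_{k+1}):

  H_0: rank C_0 − rank ∂_1 = 3 − 2 = 1, and the invariant factors of ∂_1 are all 1, so H_0 ≅ Z.
  H_1: rank ker ∂_1 − rank ∂_2 = (3 − 2) − 0 = 1, and there is no ∂_2, so H_1 ≅ Z.

Hence the Betti numbers are b_0 = 1, b_1 = 1.

b_0 = 1, b_1 = 1.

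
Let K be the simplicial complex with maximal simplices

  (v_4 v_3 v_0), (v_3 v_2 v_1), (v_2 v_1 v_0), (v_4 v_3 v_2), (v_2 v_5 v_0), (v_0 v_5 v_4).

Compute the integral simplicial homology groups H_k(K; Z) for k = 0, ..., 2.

We work with the vertex ordering v_0 < v_1 < v_2 < v_3 < v_4 < v_5. The simplices of K, each written with vertices in increasing order, are:

  0-simplices (6): [v_0], [v_1], [v_2], [v_3], [v_4], [v_5]
  1-simplices (12): [v_0,v_1], [v_0,v_2], [v_0,v_3], [v_0,v_4], [v_0,v_5], [v_1,v_2], [v_1,v_3], [v_2,v_3], [v_2,v_4], [v_2,v_5], [v_3,v_4], [v_4,v_5]
  2-simplices (6): [v_0,v_1,v_2], [v_0,v_2,v_5], [v_0,v_3,v_4], [v_0,v_4,v_5], [v_1,v_2,v_3], [v_2,v_3,v_4]

giving chain groups C_0 ≅ Z^6, C_1 ≅ Z^12, C_2 ≅ Z^6.

Boundary ∂_1: C_1 → C_0 is given by ∂[p,q] = [q] − [p]. For instance
  ∂[v_4,v_5] = [v_5] − [v_4].
This gives a 6×12 integer matrix of rank 5; reducing to Smith normal form yields diagonal entries (1,1,1,1,1).

The boundary map ∂_2: C_2 → C_1 sends each 2-simplex [p,q,r] to [q,r] − [p,r] + [p,q]. For instance
  ∂[v_0,v_3,v_4] = [v_3,v_4] − [v_0,v_4] + [v_0,v_3],
  ∂[v_0,v_4,v_5] = [v_4,v_5] − [v_0,v_5] + [v_0,v_4].
As a 12×6 matrix over Z this has rank 6, with invariant factors (1,1,1,1,1,1).

Computing H_k = (kernel of ∂_k) / (image of ∂_{k+1}):

  H_0: rank C_0 − rank ∂_1 = 6 − 5 = 1, and the invariant factors of ∂_1 are all 1, so H_0 ≅ Z.
  H_1: rank ker ∂_1 − rank ∂_2 = (12 − 5) − 6 = 1, and the invariant factors of ∂_2 are all 1, so H_1 ≅ Z.
  H_2: rank ker ∂_2 − rank ∂_3 = (6 − 6) − 0 = 0, and there is no ∂_3, so H_2 ≅ 0.

H_0 ≅ Z,  H_1 ≅ Z,  H_2 = 0.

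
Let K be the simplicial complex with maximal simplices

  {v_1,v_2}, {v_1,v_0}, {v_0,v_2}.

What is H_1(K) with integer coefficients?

H_1 ≅ Z.

Order the vertices as v_0 < v_1 < v_2. Listing each simplex with vertices in this order, K has dimension 1 with simplices:

  0-simplices (3): [v_0], [v_1], [v_2]
  1-simplices (3): [v_0,v_1], [v_0,v_2], [v_1,v_2]

Hence C_0 ≅ Z^3, C_1 ≅ Z^3.

∂_1: C_1 → C_0 sends each edge [p,q] (with p < q) to q − p. For instance
  ∂[v_0,v_2] = [v_2] − [v_0].
The 3×3 boundary matrix has rank 2 and Smith normal form diag(1,1).

From H_k ≅ ker(∂_k) / im(∂_{k+1}) we obtain:

  H_1: rank ker ∂_1 − rank ∂_2 = (3 − 2) − 0 = 1, and there is no ∂_2, so H_1 = Z.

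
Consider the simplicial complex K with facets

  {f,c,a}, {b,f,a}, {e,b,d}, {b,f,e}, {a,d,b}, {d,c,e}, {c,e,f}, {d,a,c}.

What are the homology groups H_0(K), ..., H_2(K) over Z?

Fix the vertex order a < b < c < d < e < f and write every simplex with vertices in increasing order. Then dim K = 2 and the simplices of K are:

  0-simplices (6): a, b, c, d, e, f
  1-simplices (12): ab, ac, ad, af, bd, be, bf, cd, ce, cf, de, ef
  2-simplices (8): abd, abf, acd, acf, bde, bef, cde, cef

Hence C_0 ≅ Z^6, C_1 ≅ Z^12, C_2 ≅ Z^8.

Boundary ∂_1: C_1 → C_0 sends each edge [p,q] (with p < q) to q − p. For instance
  ∂ab = b − a.
As a 6×12 matrix over Z this has rank 5, with invariant factors (1,1,1,1,1).

∂_2: C_2 → C_1 maps a triangle to the signed sum of its edges. For instance
  ∂acf = cf − af + ac,
  ∂bef = ef − bf + be.
As a 12×8 matrix over Z this has rank 7, with invariant factors (1,1,1,1,1,1,1).

From H_k ≅ ker(∂_k) / im(∂_{k+1}) we obtain:

  H_0: rank C_0 − rank ∂_1 = 6 − 5 = 1, and the invariant factors of ∂_1 are all 1, so H_0 = Z.
  H_1: rank ker ∂_1 − rank ∂_2 = (12 − 5) − 7 = 0, and the invariant factors of ∂_2 are all 1, so H_1 = 0.
  H_2: rank ker ∂_2 − rank ∂_3 = (8 − 7) − 0 = 1, and there is no ∂_3, so H_2 = Z.

As a check, the Euler characteristic is 6 − 12 + 8 = 2, which agrees with 1 − 0 + 1 = 2.

H_0 ≅ Z,  H_1 = 0,  H_2 ≅ Z.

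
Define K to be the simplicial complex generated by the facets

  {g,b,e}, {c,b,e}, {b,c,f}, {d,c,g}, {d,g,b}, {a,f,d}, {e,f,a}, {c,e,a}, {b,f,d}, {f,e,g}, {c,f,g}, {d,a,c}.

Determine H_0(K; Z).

We work with the vertex ordering a < b < c < d < e < f < g. The simplices of K, each written with vertices in increasing order, are:

  0-simplices (7): a, b, c, d, e, f, g
  1-simplices (18): ac, ad, ae, af, bc, bd, be, bf, bg, cd, ce, cf, cg, df, dg, ef, eg, fg
  2-simplices (12): acd, ace, adf, aef, bce, bcf, bdf, bdg, beg, cdg, cfg, efg

Hence C_0 ≅ Z^7, C_1 ≅ Z^18, C_2 ≅ Z^12.

∂_1: C_1 → C_0 maps an edge to its endpoints' difference, ∂[p,q] = q − p.
The resulting 7×18 matrix has rank 6, and its Smith normal form has invariant factors (1,1,1,1,1,1).

Boundary ∂_2: C_2 → C_1 sends each 2-simplex [p,q,r] to [q,r] − [p,r] + [p,q]. For instance
  ∂acd = cd − ad + ac,
  ∂ace = ce − ae + ac.
The 18×12 boundary matrix has rank 12 and Smith normal form diag(1,1,1,1,1,1,1,1,1,1,1,2).

Reading off H_k = ker ∂_k / im ∂_{k+1}:

  H_0: rank C_0 − rank ∂_1 = 7 − 6 = 1, and the invariant factors of ∂_1 are all 1, so H_0 ≅ Z.

H_0 = Z.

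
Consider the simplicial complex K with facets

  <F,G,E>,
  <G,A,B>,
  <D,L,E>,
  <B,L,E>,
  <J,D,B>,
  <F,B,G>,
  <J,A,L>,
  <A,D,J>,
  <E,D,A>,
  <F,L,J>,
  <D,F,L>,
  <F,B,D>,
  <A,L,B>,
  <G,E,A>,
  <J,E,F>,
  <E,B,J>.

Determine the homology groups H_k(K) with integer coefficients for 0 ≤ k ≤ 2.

H_0 = Z,  H_1 = Z^2,  H_2 = Z.

Fix the vertex order A < B < D < E < F < G < J < L and write every simplex with vertices in increasing order. Then dim K = 2 and the simplices of K are:

  0-simplices (8): A, B, D, E, F, G, J, L
  1-simplices (24): AB, AD, AE, AG, AJ, AL, BD, BE, BF, BG, BJ, BL, DE, DF, DJ, DL, EF, EG, EJ, EL, FG, FJ, FL, JL
  2-simplices (16): ABG, ABL, ADE, ADJ, AEG, AJL, BDF, BDJ, BEJ, BEL, BFG, DEL, DFL, EFG, EFJ, FJL

giving chain groups C_0 ≅ Z^8, C_1 ≅ Z^24, C_2 ≅ Z^16.

∂_1: C_1 → C_0 sends each edge [p,q] (with p < q) to q − p.
This gives a 8×24 integer matrix of rank 7; reducing to Smith normal form yields diagonal entries (1,1,1,1,1,1,1).

The boundary map ∂_2: C_2 → C_1 sends each 2-simplex [p,q,r] to [q,r] − [p,r] + [p,q]. For instance
  ∂FJL = JL − FL + FJ,
  ∂DFL = FL − DL + DF.
The 24×16 boundary matrix has rank 15 and Smith normal form diag(1,1,1,1,1,1,1,1,1,1,1,1,1,1,1).

Now H_k = ker ∂_k / im ∂_{k+1}, so:

  H_0: rank C_0 − rank ∂_1 = 8 − 7 = 1, and the invariant factors of ∂_1 are all 1, so H_0 ≅ Z.
  H_1: rank ker ∂_1 − rank ∂_2 = (24 − 7) − 15 = 2, and the invariant factors of ∂_2 are all 1, so H_1 ≅ Z^2.
  H_2: rank ker ∂_2 − rank ∂_3 = (16 − 15) − 0 = 1, and there is no ∂_3, so H_2 ≅ Z.

(K is a triangulation of the torus T^2.)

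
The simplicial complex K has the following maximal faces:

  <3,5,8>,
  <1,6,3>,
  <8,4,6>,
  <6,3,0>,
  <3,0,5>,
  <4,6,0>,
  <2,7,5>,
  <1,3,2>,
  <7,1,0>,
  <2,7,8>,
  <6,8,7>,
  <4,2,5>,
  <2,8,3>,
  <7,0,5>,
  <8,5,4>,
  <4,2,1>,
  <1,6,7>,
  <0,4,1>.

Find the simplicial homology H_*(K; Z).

H_0 = Z,  H_1 = Z ⊕ Z/2Z,  H_2 = 0.

We work with the vertex ordering 0 < 1 < 2 < 3 < 4 < 5 < 6 < 7 < 8. The simplices of K, each written with vertices in increasing order, are:

  0-simplices (9): [0], [1], [2], [3], [4], [5], [6], [7], [8]
  1-simplices (27): (27 of them)
  2-simplices (18): [0,1,4], [0,1,7], [0,3,5], [0,3,6], [0,4,6], [0,5,7], [1,2,3], [1,2,4], [1,3,6], [1,6,7], [2,3,8], [2,4,5], [2,5,7], [2,7,8], [3,5,8], [4,5,8], [4,6,8], [6,7,8]

Hence C_0 ≅ Z^9, C_1 ≅ Z^27, C_2 ≅ Z^18.

Boundary ∂_1: C_1 → C_0 maps an edge to its endpoints' difference, ∂[p,q] = q − p.
The resulting 9×27 matrix has rank 8, and its Smith normal form has invariant factors (1,1,1,1,1,1,1,1).

The boundary map ∂_2: C_2 → C_1 sends each 2-simplex [p,q,r] to [q,r] − [p,r] + [p,q]. For instance
  ∂[0,3,6] = [3,6] − [0,6] + [0,3],
  ∂[4,6,8] = [6,8] − [4,8] + [4,6].
As a 27×18 matrix over Z this has rank 18, with invariant factors (1,1,1,1,1,1,1,1,1,1,1,1,1,1,1,1,1,2).

From H_k ≅ ker(∂_k) / im(∂_{k+1}) we obtain:

  H_0: rank C_0 − rank ∂_1 = 9 − 8 = 1, and the invariant factors of ∂_1 are all 1, so H_0 = Z.
  H_1: rank ker ∂_1 − rank ∂_2 = (27 − 8) − 18 = 1, and ∂_2 has invariant factor 2 > 1, so H_1 = Z ⊕ Z/2Z.
  H_2: rank ker ∂_2 − rank ∂_3 = (18 − 18) − 0 = 0, and there is no ∂_3, so H_2 = 0.

As a check, the Euler characteristic is 9 − 27 + 18 = 0, which agrees with 1 − 1 + 0 = 0.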